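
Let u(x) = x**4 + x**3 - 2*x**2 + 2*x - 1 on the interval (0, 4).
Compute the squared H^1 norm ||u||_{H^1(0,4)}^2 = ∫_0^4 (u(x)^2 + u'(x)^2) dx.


||u||_{H^1}^2 = 27819836/315

The H^1 norm (squared) on an interval (0, L) is
  ||u||_{H^1}^2 = ∫_0^L u(x)^2 dx + ∫_0^L u'(x)^2 dx.
Compute u'(x) = 4*x**3 + 3*x**2 - 4*x + 2.
Then u(x)^2 = x**8 + 2*x**7 - 3*x**6 + 6*x**4 - 10*x**3 + 8*x**2 - 4*x + 1 and u'(x)^2 = 16*x**6 + 24*x**5 - 23*x**4 - 8*x**3 + 28*x**2 - 16*x + 4.
Integrate each monomial from 0 to 4 using ∫_0^4 c·x^n dx = c·4^(n+1)/(n+1):
  ∫_0^4 u(x)^2 dx = ∫_0^4 (x^8 + 2*x^7 - 3*x^6 + 6*x^4 - 10*x^3 + 8*x^2 - 4*x + 1) dx. Term by term:
    ∫_0^4 x^8 dx = 262144/9;  ∫_0^4 2*x^7 dx = 16384;  ∫_0^4 -3*x^6 dx = -49152/7;
    ∫_0^4 6*x^4 dx = 6144/5;  ∫_0^4 -10*x^3 dx = -640;  ∫_0^4 8*x^2 dx = 512/3;
    ∫_0^4 -4*x dx = -32;  ∫_0^4 1 dx = 4.
  Sum: 262144/9 + 16384 − 49152/7 + 6144/5 − 640 + 512/3 − 32 + 4 = 12354572/315.
  ∫_0^4 u'(x)^2 dx = ∫_0^4 (16*x^6 + 24*x^5 - 23*x^4 - 8*x^3 + 28*x^2 - 16*x + 4) dx. Term by term:
    ∫_0^4 16*x^6 dx = 262144/7;  ∫_0^4 24*x^5 dx = 16384;  ∫_0^4 -23*x^4 dx = -23552/5;
    ∫_0^4 -8*x^3 dx = -512;  ∫_0^4 28*x^2 dx = 1792/3;  ∫_0^4 -16*x dx = -128;
    ∫_0^4 4 dx = 16.
  Sum: 262144/7 + 16384 − 23552/5 − 512 + 1792/3 − 128 + 16 = 5155088/105.
Adding: ||u||_{H^1}^2 = 12354572/315 + 5155088/105 = 27819836/315.


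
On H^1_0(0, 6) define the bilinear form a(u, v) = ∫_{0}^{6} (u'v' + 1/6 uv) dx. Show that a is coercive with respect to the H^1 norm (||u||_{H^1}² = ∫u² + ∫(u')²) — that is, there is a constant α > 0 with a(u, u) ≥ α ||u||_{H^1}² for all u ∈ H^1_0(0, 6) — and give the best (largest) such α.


α = (6 + π^2)/(π^2 + 36)

Coercivity of a(·,·) on H^1_0(0, 6) means a(u, u) ≥ α ||u||_{H^1}² for every u ∈ H^1_0.
The interval has length L = 6, and Poincaré/coercivity depend only on L. Here a(u, u) = ∫(u')² + (1/6)·∫u².
Here 0 < c = 1/6 < 1. The condition a(u,u) ≥ α||u||_{H^1}² reads (1−α)∫(u')² ≥ (α−c)∫u². Any admissible α is ≤ 1 (rapidly oscillating u have ∫u²/∫(u')² → 0), and α = 1 would force 0 ≥ (1−c)∫u², impossible since c < 1; so 1−α > 0. By the sharp Poincaré inequality on H^1_0 of an interval of length L, ∫(u')² ≥ (π/L)²∫u² with equality for the first sine mode sin(π(x−x₀)/L) (x₀ the left endpoint), so the inequality holds for all u iff (1−α)(π/L)² ≥ α − c, i.e. α ≤ ((π/L)² + c)/((π/L)² + 1) = (1 + c(L/π)²)/(1 + (L/π)²). With (π/L)² = π^2/36 and c = 1/6, the largest admissible constant is α = ((π/L)² + c)/((π/L)² + 1).
Simplifying, α = (6 + π^2)/(π^2 + 36).


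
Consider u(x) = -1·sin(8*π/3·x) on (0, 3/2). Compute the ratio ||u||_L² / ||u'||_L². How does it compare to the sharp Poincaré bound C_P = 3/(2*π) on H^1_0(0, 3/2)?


||u||_L² / ||u'||_L² = 3/(8*π) < C_P = 3/(2*π).

u(x) = -1·sin(8*π/3·x), so u'(x) = -8*π*cos(8*π*x/3)/3.
Writing u(x) = A·sin(kπx/L) with A = -1 and k = 4, use ∫_0^L sin²(kπx/L) dx = L/2 and ∫_0^L cos²(kπx/L) dx = L/2.
u² = 1·sin²(8*π/3·x) and (u')² = 64*π^2/9·cos²(8*π/3·x), and each of sin², cos² integrates to L/2 = 3/4 over (0, 3/2).
∫_0^3/2 u² dx = 3/4, so ||u||_L² = sqrt(3)/2.
∫_0^3/2 (u')² dx = 16*π^2/3, so ||u'||_L² = 4*sqrt(3)*π/3.
Ratio ||u||_L² / ||u'||_L² = 3/(8*π).
Sharp Poincaré constant on H^1_0(0, 3/2) is C_P = L/π = 3/(2*π), achieved by sin(2*π/3·x).
This is the k = 4 harmonic; the ratio L/(kπ) is strictly less than C_P = L/π, consistent with the sharp inequality ||u||_L² ≤ C_P ||u'||_L².


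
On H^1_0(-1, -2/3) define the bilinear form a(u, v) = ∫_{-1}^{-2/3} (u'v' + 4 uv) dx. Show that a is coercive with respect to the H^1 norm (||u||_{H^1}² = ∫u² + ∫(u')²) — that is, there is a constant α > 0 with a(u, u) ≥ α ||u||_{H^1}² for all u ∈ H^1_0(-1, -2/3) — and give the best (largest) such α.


α = 1

Coercivity of a(·,·) on H^1_0(-1, -2/3) means a(u, u) ≥ α ||u||_{H^1}² for every u ∈ H^1_0.
The interval has length L = 1/3, and Poincaré/coercivity depend only on L. Here a(u, u) = ∫(u')² + (4)·∫u².
Here c = 4 ≥ 1, so a(u,u) = ∫(u')² + c∫u² ≥ ∫(u')² + ∫u² = ||u||_{H^1}², i.e. α = 1 works. No larger α is possible: a(u,u) ≥ α||u||_{H^1}² means (1−α)∫(u')² ≥ (α−c)∫u², and for the modes u_n = sin(nπ(x−x₀)/L) (x₀ the left endpoint) one has ∫u_n²/∫(u_n')² = (L/(nπ))² → 0, so a(u_n,u_n)/||u_n||_{H^1}² → 1. Hence the optimal constant is α = 1.
Therefore α = 1.


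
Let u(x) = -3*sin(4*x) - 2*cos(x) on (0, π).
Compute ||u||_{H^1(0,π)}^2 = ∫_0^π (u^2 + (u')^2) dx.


||u||_{H^1(0,π)}^2 = 64/5 + 161*π/2

u'(x) = 2*sin(x) - 12*cos(4*x).
Expand u² and (u')² and integrate term by term on (0, π), using: for integers n ≥ 1, ∫_0^π sin²(nx) dx = ∫_0^π cos²(nx) dx = π/2; for n ≠ n', ∫_0^π sin(nx)sin(n'x) dx = ∫_0^π cos(nx)cos(n'x) dx = 0; and by product-to-sum, ∫_0^π sin(nx)cos(n'x) dx = ½∫_0^π [sin((n+n')x) + sin((n−n')x)] dx, which is 0 when n+n' is even and 2n/(n²−n'²) when n+n' is odd (it need not vanish on (0, π)).
  u² squared terms: (-3)²·∫sin(4x)² dx = 9·π/2 = 9*π/2;  (-2)²·∫cos(x)² dx = 4·π/2 = 2*π.
  u² cross terms: 2·(-3)·(-2)·∫sin(4x)·cos(x) dx = 12·(8/15) = 32/5.
  So ∫_0^π u² dx = 9*π/2 + 2*π + 32/5 = 32/5 + 13*π/2.
  (u')² squared terms: (-12)²·∫cos(4x)² dx = 144·π/2 = 72*π;  (2)²·∫sin(x)² dx = 4·π/2 = 2*π.
  (u')² cross terms: 2·(-12)·(2)·∫cos(4x)·sin(x) dx = -48·(-2/15) = 32/5.
  So ∫_0^π (u')² dx = 72*π + 2*π + 32/5 = 32/5 + 74*π.
||u||_{H^1}^2 = (32/5 + 13*π/2) + (32/5 + 74*π) = 64/5 + 161*π/2.


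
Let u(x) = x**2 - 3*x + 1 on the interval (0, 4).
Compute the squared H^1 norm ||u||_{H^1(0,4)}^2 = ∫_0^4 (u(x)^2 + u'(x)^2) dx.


||u||_{H^1}^2 = 184/5

The H^1 norm (squared) on an interval (0, L) is
  ||u||_{H^1}^2 = ∫_0^L u(x)^2 dx + ∫_0^L u'(x)^2 dx.
Compute u'(x) = 2*x - 3.
Then u(x)^2 = x**4 - 6*x**3 + 11*x**2 - 6*x + 1 and u'(x)^2 = 4*x**2 - 12*x + 9.
Integrate each monomial from 0 to 4 using ∫_0^4 c·x^n dx = c·4^(n+1)/(n+1):
  ∫_0^4 u(x)^2 dx = ∫_0^4 (x^4 - 6*x^3 + 11*x^2 - 6*x + 1) dx. Term by term:
    ∫_0^4 x^4 dx = 1024/5;  ∫_0^4 -6*x^3 dx = -384;  ∫_0^4 11*x^2 dx = 704/3;
    ∫_0^4 -6*x dx = -48;  ∫_0^4 1 dx = 4.
  Sum: 1024/5 − 384 + 704/3 − 48 + 4 = 172/15.
  ∫_0^4 u'(x)^2 dx = ∫_0^4 (4*x^2 - 12*x + 9) dx. Term by term:
    ∫_0^4 4*x^2 dx = 256/3;  ∫_0^4 -12*x dx = -96;  ∫_0^4 9 dx = 36.
  Sum: 256/3 − 96 + 36 = 76/3.
Adding: ||u||_{H^1}^2 = 172/15 + 76/3 = 184/5.


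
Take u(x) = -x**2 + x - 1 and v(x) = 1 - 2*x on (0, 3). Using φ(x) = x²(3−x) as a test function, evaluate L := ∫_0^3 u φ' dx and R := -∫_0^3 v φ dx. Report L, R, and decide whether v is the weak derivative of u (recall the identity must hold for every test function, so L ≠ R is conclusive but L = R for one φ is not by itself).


LHS = 351/20, RHS = 351/20. Yes, v = u' weakly.

u(x) = -x**2 + x - 1, classical derivative u'(x) = 1 - 2*x.
φ(x) = x²(3−x), so φ'(x) = 3*x*(2 - x).
Note φ(0) = φ(3) = 0, so the boundary term u·φ vanishes.
LHS = ∫_0^3 u(x) φ'(x) dx = ∫_0^3 (3*x^4 - 9*x^3 + 9*x^2 - 6*x) dx. Term by term:
  ∫_0^3 3*x^4 dx = 729/5;  ∫_0^3 -9*x^3 dx = -729/4;  ∫_0^3 9*x^2 dx = 81;
  ∫_0^3 -6*x dx = -27.
Sum: 729/5 − 729/4 + 81 − 27 = 351/20.
So LHS = 351/20.
∫_0^3 v(x) φ(x) dx = ∫_0^3 (2*x^4 - 7*x^3 + 3*x^2) dx. Term by term:
  ∫_0^3 2*x^4 dx = 486/5;  ∫_0^3 -7*x^3 dx = -567/4;  ∫_0^3 3*x^2 dx = 27.
Sum: 486/5 − 567/4 + 27 = -351/20.
So RHS = -∫_0^3 v(x) φ(x) dx = 351/20.
LHS = RHS, so the identity holds for this test φ.
Moreover u is smooth here and v(x) = u'(x) = 1 - 2*x pointwise, so the identity holds for every test function. Hence v is the weak derivative of u.


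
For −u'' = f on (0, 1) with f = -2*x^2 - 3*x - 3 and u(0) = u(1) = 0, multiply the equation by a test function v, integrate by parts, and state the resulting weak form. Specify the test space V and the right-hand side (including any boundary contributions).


V = H^1_0(0, 1) (so v(0) = v(1) = 0); weak form: ∫_0^1 u'v' dx = ∫_0^1 (-2*x^2 - 3*x - 3) v dx for all v ∈ V.

Multiply both sides by a test function v and integrate from 0 to 1:
  ∫_0^1 −u''(x) v(x) dx = ∫_0^1 f(x) v(x) dx.
Integrate the LHS by parts once:
  ∫_0^1 −u'' v dx = −[u'(x) v(x)]_0^1 + ∫_0^1 u'(x) v'(x) dx.
Thus ∫_0^1 u'(x) v'(x) dx = ∫_0^1 f(x) v(x) dx + [u'(x) v(x)]_0^1.
Choose V so that boundary terms are either known or forced to vanish.
u is Dirichlet: u(0) = u(1) = 0. Let V = H^1_0(0, 1); then v(0) = v(1) = 0, and [u' v]_0^1 = 0.
Weak formulation: find u (satisfying any essential BC) such that ∫_0^1 u'(x) v'(x) dx = ∫_0^1 f v dx for all v ∈ V.
Substituting f(x) = -2*x^2 - 3*x - 3, the right-hand side is ∫_0^1 (-2*x^2 - 3*x - 3) v dx.


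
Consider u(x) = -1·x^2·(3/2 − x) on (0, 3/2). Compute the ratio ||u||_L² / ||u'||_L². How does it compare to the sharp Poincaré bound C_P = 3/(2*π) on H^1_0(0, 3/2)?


||u||_L² / ||u'||_L² = 3*sqrt(14)/28 < C_P = 3/(2*π).

u(x) = -1·x^2·(3/2 − x), so u'(x) = 3*x*(x - 1).
u(x) = -1·x^2·(3/2 − x) vanishes at x = 0 and x = 3/2, so u ∈ H^1_0(0, 3/2). Differentiate via the product rule and integrate the resulting polynomials term by term.
  ∫_0^3/2 u² dx = ∫_0^3/2 (x^6 - 3*x^5 + 9*x^4/4) dx. Term by term:
    ∫_0^3/2 x^6 dx = 2187/896;  ∫_0^3/2 -3*x^5 dx = -729/128;  ∫_0^3/2 9*x^4/4 dx = 2187/640.
  Sum: 2187/896 − 729/128 + 2187/640 = 729/4480.
  ∫_0^3/2 (u')² dx = ∫_0^3/2 (9*x^4 - 18*x^3 + 9*x^2) dx. Term by term:
    ∫_0^3/2 9*x^4 dx = 2187/160;  ∫_0^3/2 -18*x^3 dx = -729/32;  ∫_0^3/2 9*x^2 dx = 81/8.
  Sum: 2187/160 − 729/32 + 81/8 = 81/80.
∫_0^3/2 u² dx = 729/4480, so ||u||_L² = 27*sqrt(70)/560.
∫_0^3/2 (u')² dx = 81/80, so ||u'||_L² = 9*sqrt(5)/20.
Ratio ||u||_L² / ||u'||_L² = 3*sqrt(14)/28.
Sharp Poincaré constant on H^1_0(0, 3/2) is C_P = L/π = 3/(2*π), achieved by sin(2*π/3·x).
A polynomial bump cannot attain the sharp Poincaré constant (only the first sine eigenfunction does), so the ratio is strictly less than C_P, consistent with ||u||_L² ≤ C_P ||u'||_L².


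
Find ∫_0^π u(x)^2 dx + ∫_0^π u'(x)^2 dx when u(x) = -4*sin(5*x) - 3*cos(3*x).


||u||_{H^1(0,π)}^2 = 253*π

u'(x) = 9*sin(3*x) - 20*cos(5*x).
Expand u² and (u')² and integrate term by term on (0, π), using: for integers n ≥ 1, ∫_0^π sin²(nx) dx = ∫_0^π cos²(nx) dx = π/2; for n ≠ n', ∫_0^π sin(nx)sin(n'x) dx = ∫_0^π cos(nx)cos(n'x) dx = 0; and by product-to-sum, ∫_0^π sin(nx)cos(n'x) dx = ½∫_0^π [sin((n+n')x) + sin((n−n')x)] dx, which is 0 when n+n' is even and 2n/(n²−n'²) when n+n' is odd (it need not vanish on (0, π)).
  u² squared terms: (-4)²·∫sin(5x)² dx = 16·π/2 = 8*π;  (-3)²·∫cos(3x)² dx = 9·π/2 = 9*π/2.
  u² cross terms: 2·(-4)·(-3)·∫sin(5x)·cos(3x) dx = 24·(0) = 0.
  So ∫_0^π u² dx = 8*π + 9*π/2 + 0 = 25*π/2.
  (u')² squared terms: (-20)²·∫cos(5x)² dx = 400·π/2 = 200*π;  (9)²·∫sin(3x)² dx = 81·π/2 = 81*π/2.
  (u')² cross terms: 2·(-20)·(9)·∫cos(5x)·sin(3x) dx = -360·(0) = 0.
  So ∫_0^π (u')² dx = 200*π + 81*π/2 + 0 = 481*π/2.
||u||_{H^1}^2 = (25*π/2) + (481*π/2) = 253*π.


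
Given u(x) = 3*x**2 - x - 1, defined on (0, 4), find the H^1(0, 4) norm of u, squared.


||u||_{H^1}^2 = 30728/15

The H^1 norm (squared) on an interval (0, L) is
  ||u||_{H^1}^2 = ∫_0^L u(x)^2 dx + ∫_0^L u'(x)^2 dx.
Compute u'(x) = 6*x - 1.
Then u(x)^2 = 9*x**4 - 6*x**3 - 5*x**2 + 2*x + 1 and u'(x)^2 = 36*x**2 - 12*x + 1.
Integrate each monomial from 0 to 4 using ∫_0^4 c·x^n dx = c·4^(n+1)/(n+1):
  ∫_0^4 u(x)^2 dx = ∫_0^4 (9*x^4 - 6*x^3 - 5*x^2 + 2*x + 1) dx. Term by term:
    ∫_0^4 9*x^4 dx = 9216/5;  ∫_0^4 -6*x^3 dx = -384;  ∫_0^4 -5*x^2 dx = -320/3;
    ∫_0^4 2*x dx = 16;  ∫_0^4 1 dx = 4.
  Sum: 9216/5 − 384 − 320/3 + 16 + 4 = 20588/15.
  ∫_0^4 u'(x)^2 dx = ∫_0^4 (36*x^2 - 12*x + 1) dx. Term by term:
    ∫_0^4 36*x^2 dx = 768;  ∫_0^4 -12*x dx = -96;  ∫_0^4 1 dx = 4.
  Sum: 768 − 96 + 4 = 676.
Adding: ||u||_{H^1}^2 = 20588/15 + 676 = 30728/15.


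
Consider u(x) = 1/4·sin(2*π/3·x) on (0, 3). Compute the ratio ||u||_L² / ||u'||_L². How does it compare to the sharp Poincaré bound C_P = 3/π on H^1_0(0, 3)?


||u||_L² / ||u'||_L² = 3/(2*π) < C_P = 3/π.

u(x) = 1/4·sin(2*π/3·x), so u'(x) = π*cos(2*π*x/3)/6.
Writing u(x) = A·sin(kπx/L) with A = 1/4 and k = 2, use ∫_0^L sin²(kπx/L) dx = L/2 and ∫_0^L cos²(kπx/L) dx = L/2.
u² = 1/16·sin²(2*π/3·x) and (u')² = π^2/36·cos²(2*π/3·x), and each of sin², cos² integrates to L/2 = 3/2 over (0, 3).
∫_0^3 u² dx = 3/32, so ||u||_L² = sqrt(6)/8.
∫_0^3 (u')² dx = π^2/24, so ||u'||_L² = sqrt(6)*π/12.
Ratio ||u||_L² / ||u'||_L² = 3/(2*π).
Sharp Poincaré constant on H^1_0(0, 3) is C_P = L/π = 3/π, achieved by sin(π/3·x).
This is the k = 2 harmonic; the ratio L/(kπ) is strictly less than C_P = L/π, consistent with the sharp inequality ||u||_L² ≤ C_P ||u'||_L².


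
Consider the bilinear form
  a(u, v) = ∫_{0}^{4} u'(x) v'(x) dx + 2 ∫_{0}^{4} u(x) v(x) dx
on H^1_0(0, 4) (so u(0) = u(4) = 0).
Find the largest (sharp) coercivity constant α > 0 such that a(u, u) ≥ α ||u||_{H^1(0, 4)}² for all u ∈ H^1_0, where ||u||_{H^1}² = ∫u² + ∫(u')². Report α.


α = 1

Coercivity of a(·,·) on H^1_0(0, 4) means a(u, u) ≥ α ||u||_{H^1}² for every u ∈ H^1_0.
The interval has length L = 4, and Poincaré/coercivity depend only on L. Here a(u, u) = ∫(u')² + (2)·∫u².
Here c = 2 ≥ 1, so a(u,u) = ∫(u')² + c∫u² ≥ ∫(u')² + ∫u² = ||u||_{H^1}², i.e. α = 1 works. No larger α is possible: a(u,u) ≥ α||u||_{H^1}² means (1−α)∫(u')² ≥ (α−c)∫u², and for the modes u_n = sin(nπ(x−x₀)/L) (x₀ the left endpoint) one has ∫u_n²/∫(u_n')² = (L/(nπ))² → 0, so a(u_n,u_n)/||u_n||_{H^1}² → 1. Hence the optimal constant is α = 1.
Therefore α = 1.


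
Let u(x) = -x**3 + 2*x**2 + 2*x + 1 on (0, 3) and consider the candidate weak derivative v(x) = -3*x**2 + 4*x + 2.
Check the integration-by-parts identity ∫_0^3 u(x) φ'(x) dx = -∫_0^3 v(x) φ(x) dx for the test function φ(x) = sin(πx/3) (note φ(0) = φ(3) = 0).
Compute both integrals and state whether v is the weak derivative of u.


LHS = -324/π^3 + 33/π, RHS = -324/π^3 + 33/π. Yes, v = u' weakly.

u(x) = -x**3 + 2*x**2 + 2*x + 1, classical derivative u'(x) = -3*x**2 + 4*x + 2.
φ(x) = sin(πx/3), so φ'(x) = π*cos(π*x/3)/3.
Note φ(0) = φ(3) = 0, so the boundary term u·φ vanishes.
LHS = ∫_0^3 u(x) φ'(x) dx = ∫_0^3 (-π*x^3*cos(π*x/3)/3 + 2*π*x^2*cos(π*x/3)/3 + 2*π*x*cos(π*x/3)/3 + π*cos(π*x/3)/3) dx. Term by term:
  ∫_0^3 π*cos(π*x/3)/3 dx = 0;  ∫_0^3 -π*x^3*cos(π*x/3)/3 dx = -324/π^3 + 81/π;  ∫_0^3 2*π*x*cos(π*x/3)/3 dx = -12/π;
  ∫_0^3 2*π*x^2*cos(π*x/3)/3 dx = -36/π.
Sum: 0 + -324/π^3 + 81/π − 12/π − 36/π = -324/π^3 + 33/π.
So LHS = -324/π^3 + 33/π.
∫_0^3 v(x) φ(x) dx = ∫_0^3 (-3*x^2*sin(π*x/3) + 4*x*sin(π*x/3) + 2*sin(π*x/3)) dx. Term by term:
  ∫_0^3 2*sin(π*x/3) dx = 12/π;  ∫_0^3 -3*x^2*sin(π*x/3) dx = -81/π + 324/π^3;  ∫_0^3 4*x*sin(π*x/3) dx = 36/π.
Sum: 12/π + -81/π + 324/π^3 + 36/π = -33/π + 324/π^3.
So RHS = -∫_0^3 v(x) φ(x) dx = -324/π^3 + 33/π.
LHS = RHS, so the identity holds for this test φ.
Moreover u is smooth here and v(x) = u'(x) = -3*x**2 + 4*x + 2 pointwise, so the identity holds for every test function. Hence v is the weak derivative of u.


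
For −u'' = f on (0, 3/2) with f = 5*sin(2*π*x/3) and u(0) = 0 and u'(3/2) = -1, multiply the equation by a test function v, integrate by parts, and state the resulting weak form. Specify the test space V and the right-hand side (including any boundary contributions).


V = {v ∈ H^1(0, 3/2) : v(0) = 0} (test functions vanish at x = 0 where u is specified); weak form: ∫_0^3/2 u'v' dx = ∫_0^3/2 (5*sin(2*π*x/3)) v dx − v(3/2) for all v ∈ V.

Multiply both sides by a test function v and integrate from 0 to 3/2:
  ∫_0^3/2 −u''(x) v(x) dx = ∫_0^3/2 f(x) v(x) dx.
Integrate the LHS by parts once:
  ∫_0^3/2 −u'' v dx = −[u'(x) v(x)]_0^3/2 + ∫_0^3/2 u'(x) v'(x) dx.
Thus ∫_0^3/2 u'(x) v'(x) dx = ∫_0^3/2 f(x) v(x) dx + [u'(x) v(x)]_0^3/2.
Choose V so that boundary terms are either known or forced to vanish.
Mixed BC: u(0) = 0 (Dirichlet) and u'(3/2) = -1 (Neumann). Define V = {v ∈ H^1(0, 3/2) : v(0) = 0}. Then [u' v]_0^3/2 = u'(3/2)·v(3/2) − u'(0)·0 = − v(3/2).
Weak formulation: find u (satisfying any essential BC) such that ∫_0^3/2 u'(x) v'(x) dx = ∫_0^3/2 f v dx − v(3/2) for all v ∈ V (Dirichlet at 0 absorbed into V; Neumann datum at x = 3/2 contributes the boundary term).
Substituting f(x) = 5*sin(2*π*x/3), the right-hand side is ∫_0^3/2 (5*sin(2*π*x/3)) v dx − v(3/2).


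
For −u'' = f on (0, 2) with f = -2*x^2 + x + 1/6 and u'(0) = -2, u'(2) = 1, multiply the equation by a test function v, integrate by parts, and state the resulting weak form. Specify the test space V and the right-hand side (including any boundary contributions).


V = H^1(0, 2) (v unrestricted at boundary; u is determined up to an additive constant); weak form: ∫_0^2 u'v' dx = ∫_0^2 (-2*x^2 + x + 1/6) v dx + v(2) + 2·v(0) for all v ∈ V.

Multiply both sides by a test function v and integrate from 0 to 2:
  ∫_0^2 −u''(x) v(x) dx = ∫_0^2 f(x) v(x) dx.
Integrate the LHS by parts once:
  ∫_0^2 −u'' v dx = −[u'(x) v(x)]_0^2 + ∫_0^2 u'(x) v'(x) dx.
Thus ∫_0^2 u'(x) v'(x) dx = ∫_0^2 f(x) v(x) dx + [u'(x) v(x)]_0^2.
Choose V so that boundary terms are either known or forced to vanish.
u has inhomogeneous Neumann u'(0) = -2, u'(2) = 1. [u' v]_0^2 = (1)·v(2) − (-2)·v(0) = v(2) + 2·v(0). Take V = H^1(0, 2); boundary term becomes part of RHS.
Weak formulation: find u (satisfying any essential BC) such that ∫_0^2 u'(x) v'(x) dx = ∫_0^2 f v dx + v(2) + 2·v(0) for all v ∈ V (Neumann data are natural BCs: they enter the RHS as boundary terms).
Substituting f(x) = -2*x^2 + x + 1/6, the right-hand side is ∫_0^2 (-2*x^2 + x + 1/6) v dx + v(2) + 2·v(0).
Compatibility check (pure Neumann): taking v ≡ 1 ∈ V gives 0 = ∫_0^2 f dx + (1) − (-2), i.e. ∫_0^2 f dx must equal u'(0) − u'(2) = -3. Indeed ∫_0^2 (-2*x^2 + x + 1/6) dx = -3, so the data are compatible. The solution is then unique only up to an additive constant (fix it e.g. by requiring ∫_0^2 u dx = 0).


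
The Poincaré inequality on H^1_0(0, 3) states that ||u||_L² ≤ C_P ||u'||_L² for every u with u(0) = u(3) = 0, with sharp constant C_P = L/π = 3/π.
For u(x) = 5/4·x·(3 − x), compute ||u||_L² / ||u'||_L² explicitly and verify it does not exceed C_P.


||u||_L² / ||u'||_L² = 3*sqrt(10)/10 < C_P = 3/π.

u(x) = 5/4·x·(3 − x), so u'(x) = 15/4 - 5*x/2.
u(x) = 5/4·x·(3 − x) vanishes at x = 0 and x = 3, so u ∈ H^1_0(0, 3). Differentiate via the product rule and integrate the resulting polynomials term by term.
  ∫_0^3 u² dx = ∫_0^3 (25*x^4/16 - 75*x^3/8 + 225*x^2/16) dx. Term by term:
    ∫_0^3 25*x^4/16 dx = 1215/16;  ∫_0^3 -75*x^3/8 dx = -6075/32;  ∫_0^3 225*x^2/16 dx = 2025/16.
  Sum: 1215/16 − 6075/32 + 2025/16 = 405/32.
  ∫_0^3 (u')² dx = ∫_0^3 (25*x^2/4 - 75*x/4 + 225/16) dx. Term by term:
    ∫_0^3 25*x^2/4 dx = 225/4;  ∫_0^3 -75*x/4 dx = -675/8;  ∫_0^3 225/16 dx = 675/16.
  Sum: 225/4 − 675/8 + 675/16 = 225/16.
∫_0^3 u² dx = 405/32, so ||u||_L² = 9*sqrt(10)/8.
∫_0^3 (u')² dx = 225/16, so ||u'||_L² = 15/4.
Ratio ||u||_L² / ||u'||_L² = 3*sqrt(10)/10.
Sharp Poincaré constant on H^1_0(0, 3) is C_P = L/π = 3/π, achieved by sin(π/3·x).
A polynomial bump cannot attain the sharp Poincaré constant (only the first sine eigenfunction does), so the ratio is strictly less than C_P, consistent with ||u||_L² ≤ C_P ||u'||_L².


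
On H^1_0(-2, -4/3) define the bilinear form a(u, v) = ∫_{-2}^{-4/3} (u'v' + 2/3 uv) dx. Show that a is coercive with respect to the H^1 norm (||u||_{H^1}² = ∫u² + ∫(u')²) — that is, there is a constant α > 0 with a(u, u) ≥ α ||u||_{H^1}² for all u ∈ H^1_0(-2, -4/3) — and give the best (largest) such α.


α = (8 + 27*π^2)/(3*(4 + 9*π^2))

Coercivity of a(·,·) on H^1_0(-2, -4/3) means a(u, u) ≥ α ||u||_{H^1}² for every u ∈ H^1_0.
The interval has length L = 2/3, and Poincaré/coercivity depend only on L. Here a(u, u) = ∫(u')² + (2/3)·∫u².
Here 0 < c = 2/3 < 1. The condition a(u,u) ≥ α||u||_{H^1}² reads (1−α)∫(u')² ≥ (α−c)∫u². Any admissible α is ≤ 1 (rapidly oscillating u have ∫u²/∫(u')² → 0), and α = 1 would force 0 ≥ (1−c)∫u², impossible since c < 1; so 1−α > 0. By the sharp Poincaré inequality on H^1_0 of an interval of length L, ∫(u')² ≥ (π/L)²∫u² with equality for the first sine mode sin(π(x−x₀)/L) (x₀ the left endpoint), so the inequality holds for all u iff (1−α)(π/L)² ≥ α − c, i.e. α ≤ ((π/L)² + c)/((π/L)² + 1) = (1 + c(L/π)²)/(1 + (L/π)²). With (π/L)² = 9*π^2/4 and c = 2/3, the largest admissible constant is α = ((π/L)² + c)/((π/L)² + 1).
Simplifying, α = (8 + 27*π^2)/(3*(4 + 9*π^2)).


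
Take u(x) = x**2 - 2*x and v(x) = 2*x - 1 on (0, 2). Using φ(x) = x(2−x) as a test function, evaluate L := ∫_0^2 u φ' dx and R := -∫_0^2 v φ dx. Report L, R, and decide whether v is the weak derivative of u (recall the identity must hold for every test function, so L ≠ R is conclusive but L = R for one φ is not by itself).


LHS = 0, RHS = -4/3. No, v is not the weak derivative of u.

u(x) = x**2 - 2*x, classical derivative u'(x) = 2*x - 2.
φ(x) = x(2−x), so φ'(x) = 2 - 2*x.
Note φ(0) = φ(2) = 0, so the boundary term u·φ vanishes.
LHS = ∫_0^2 u(x) φ'(x) dx = ∫_0^2 (-2*x^3 + 6*x^2 - 4*x) dx. Term by term:
  ∫_0^2 -2*x^3 dx = -8;  ∫_0^2 6*x^2 dx = 16;  ∫_0^2 -4*x dx = -8.
Sum: -8 + 16 − 8 = 0.
So LHS = 0.
∫_0^2 v(x) φ(x) dx = ∫_0^2 (-2*x^3 + 5*x^2 - 2*x) dx. Term by term:
  ∫_0^2 -2*x^3 dx = -8;  ∫_0^2 5*x^2 dx = 40/3;  ∫_0^2 -2*x dx = -4.
Sum: -8 + 40/3 − 4 = 4/3.
So RHS = -∫_0^2 v(x) φ(x) dx = -4/3.
LHS − RHS = 4/3 ≠ 0, so the identity fails.
(For a valid weak derivative the identity must hold for EVERY test function, in particular this one. The failure shows v is NOT the weak derivative of u.)
Correct weak derivative would be u'(x) = 2*x - 2.


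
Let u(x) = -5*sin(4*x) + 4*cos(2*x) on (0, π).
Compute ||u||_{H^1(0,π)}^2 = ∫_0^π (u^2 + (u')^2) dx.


||u||_{H^1(0,π)}^2 = 505*π/2

u'(x) = -8*sin(2*x) - 20*cos(4*x).
Expand u² and (u')² and integrate term by term on (0, π), using: for integers n ≥ 1, ∫_0^π sin²(nx) dx = ∫_0^π cos²(nx) dx = π/2; for n ≠ n', ∫_0^π sin(nx)sin(n'x) dx = ∫_0^π cos(nx)cos(n'x) dx = 0; and by product-to-sum, ∫_0^π sin(nx)cos(n'x) dx = ½∫_0^π [sin((n+n')x) + sin((n−n')x)] dx, which is 0 when n+n' is even and 2n/(n²−n'²) when n+n' is odd (it need not vanish on (0, π)).
  u² squared terms: (-5)²·∫sin(4x)² dx = 25·π/2 = 25*π/2;  (4)²·∫cos(2x)² dx = 16·π/2 = 8*π.
  u² cross terms: 2·(-5)·(4)·∫sin(4x)·cos(2x) dx = -40·(0) = 0.
  So ∫_0^π u² dx = 25*π/2 + 8*π + 0 = 41*π/2.
  (u')² squared terms: (-20)²·∫cos(4x)² dx = 400·π/2 = 200*π;  (-8)²·∫sin(2x)² dx = 64·π/2 = 32*π.
  (u')² cross terms: 2·(-20)·(-8)·∫cos(4x)·sin(2x) dx = 320·(0) = 0.
  So ∫_0^π (u')² dx = 200*π + 32*π + 0 = 232*π.
||u||_{H^1}^2 = (41*π/2) + (232*π) = 505*π/2.


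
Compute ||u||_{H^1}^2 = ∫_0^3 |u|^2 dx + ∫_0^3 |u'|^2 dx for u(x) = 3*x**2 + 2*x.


||u||_{H^1}^2 = 5802/5

The H^1 norm (squared) on an interval (0, L) is
  ||u||_{H^1}^2 = ∫_0^L u(x)^2 dx + ∫_0^L u'(x)^2 dx.
Compute u'(x) = 6*x + 2.
Then u(x)^2 = 9*x**4 + 12*x**3 + 4*x**2 and u'(x)^2 = 36*x**2 + 24*x + 4.
Integrate each monomial from 0 to 3 using ∫_0^3 c·x^n dx = c·3^(n+1)/(n+1):
  ∫_0^3 u(x)^2 dx = ∫_0^3 (9*x^4 + 12*x^3 + 4*x^2) dx. Term by term:
    ∫_0^3 9*x^4 dx = 2187/5;  ∫_0^3 12*x^3 dx = 243;  ∫_0^3 4*x^2 dx = 36.
  Sum: 2187/5 + 243 + 36 = 3582/5.
  ∫_0^3 u'(x)^2 dx = ∫_0^3 (36*x^2 + 24*x + 4) dx. Term by term:
    ∫_0^3 36*x^2 dx = 324;  ∫_0^3 24*x dx = 108;  ∫_0^3 4 dx = 12.
  Sum: 324 + 108 + 12 = 444.
Adding: ||u||_{H^1}^2 = 3582/5 + 444 = 5802/5.


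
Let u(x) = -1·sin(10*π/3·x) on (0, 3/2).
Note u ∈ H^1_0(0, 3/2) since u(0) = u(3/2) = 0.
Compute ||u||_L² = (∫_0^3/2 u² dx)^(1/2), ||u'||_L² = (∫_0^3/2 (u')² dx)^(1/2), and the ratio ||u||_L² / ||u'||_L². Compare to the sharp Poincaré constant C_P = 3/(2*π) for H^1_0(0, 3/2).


||u||_L² / ||u'||_L² = 3/(10*π) < C_P = 3/(2*π).

u(x) = -1·sin(10*π/3·x), so u'(x) = -10*π*cos(10*π*x/3)/3.
Writing u(x) = A·sin(kπx/L) with A = -1 and k = 5, use ∫_0^L sin²(kπx/L) dx = L/2 and ∫_0^L cos²(kπx/L) dx = L/2.
u² = 1·sin²(10*π/3·x) and (u')² = 100*π^2/9·cos²(10*π/3·x), and each of sin², cos² integrates to L/2 = 3/4 over (0, 3/2).
∫_0^3/2 u² dx = 3/4, so ||u||_L² = sqrt(3)/2.
∫_0^3/2 (u')² dx = 25*π^2/3, so ||u'||_L² = 5*sqrt(3)*π/3.
Ratio ||u||_L² / ||u'||_L² = 3/(10*π).
Sharp Poincaré constant on H^1_0(0, 3/2) is C_P = L/π = 3/(2*π), achieved by sin(2*π/3·x).
This is the k = 5 harmonic; the ratio L/(kπ) is strictly less than C_P = L/π, consistent with the sharp inequality ||u||_L² ≤ C_P ||u'||_L².


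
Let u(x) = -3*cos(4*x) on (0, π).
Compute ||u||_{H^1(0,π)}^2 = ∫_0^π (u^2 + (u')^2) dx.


||u||_{H^1(0,π)}^2 = 153*π/2

u'(x) = 12*sin(4*x).
Expand u² and (u')² and integrate term by term on (0, π), using: for integers n ≥ 1, ∫_0^π sin²(nx) dx = ∫_0^π cos²(nx) dx = π/2; for n ≠ n', ∫_0^π sin(nx)sin(n'x) dx = ∫_0^π cos(nx)cos(n'x) dx = 0; and by product-to-sum, ∫_0^π sin(nx)cos(n'x) dx = ½∫_0^π [sin((n+n')x) + sin((n−n')x)] dx, which is 0 when n+n' is even and 2n/(n²−n'²) when n+n' is odd (it need not vanish on (0, π)).
  u² squared terms: (-3)²·∫cos(4x)² dx = 9·π/2 = 9*π/2.
  So ∫_0^π u² dx = 9*π/2.
  (u')² squared terms: (12)²·∫sin(4x)² dx = 144·π/2 = 72*π.
  So ∫_0^π (u')² dx = 72*π.
||u||_{H^1}^2 = (9*π/2) + (72*π) = 153*π/2.


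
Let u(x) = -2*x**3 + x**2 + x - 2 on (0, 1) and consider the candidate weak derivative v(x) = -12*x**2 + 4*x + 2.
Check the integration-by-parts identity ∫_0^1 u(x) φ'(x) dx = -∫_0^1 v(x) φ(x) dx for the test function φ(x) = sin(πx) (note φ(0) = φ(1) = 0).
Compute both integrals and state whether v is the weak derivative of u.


LHS = -24/π^3 + 2/π, RHS = -48/π^3 + 4/π. No, v is not the weak derivative of u.

u(x) = -2*x**3 + x**2 + x - 2, classical derivative u'(x) = -6*x**2 + 2*x + 1.
φ(x) = sin(πx), so φ'(x) = π*cos(π*x).
Note φ(0) = φ(1) = 0, so the boundary term u·φ vanishes.
LHS = ∫_0^1 u(x) φ'(x) dx = ∫_0^1 (-2*π*x^3*cos(π*x) + π*x^2*cos(π*x) + π*x*cos(π*x) - 2*π*cos(π*x)) dx. Term by term:
  ∫_0^1 -2*π*cos(π*x) dx = 0;  ∫_0^1 π*x*cos(π*x) dx = -2/π;  ∫_0^1 π*x^2*cos(π*x) dx = -2/π;
  ∫_0^1 -2*π*x^3*cos(π*x) dx = -24/π^3 + 6/π.
Sum: 0 − 2/π − 2/π + -24/π^3 + 6/π = -24/π^3 + 2/π.
So LHS = -24/π^3 + 2/π.
∫_0^1 v(x) φ(x) dx = ∫_0^1 (-12*x^2*sin(π*x) + 4*x*sin(π*x) + 2*sin(π*x)) dx. Term by term:
  ∫_0^1 2*sin(π*x) dx = 4/π;  ∫_0^1 -12*x^2*sin(π*x) dx = -12/π + 48/π^3;  ∫_0^1 4*x*sin(π*x) dx = 4/π.
Sum: 4/π + -12/π + 48/π^3 + 4/π = -4/π + 48/π^3.
So RHS = -∫_0^1 v(x) φ(x) dx = -48/π^3 + 4/π.
LHS − RHS = -2/π + 24/π^3 ≠ 0, so the identity fails.
(For a valid weak derivative the identity must hold for EVERY test function, in particular this one. The failure shows v is NOT the weak derivative of u.)
Correct weak derivative would be u'(x) = -6*x**2 + 2*x + 1.


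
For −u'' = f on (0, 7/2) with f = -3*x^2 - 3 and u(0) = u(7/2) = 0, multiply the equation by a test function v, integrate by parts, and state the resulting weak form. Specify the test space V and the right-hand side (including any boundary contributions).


V = H^1_0(0, 7/2) (so v(0) = v(7/2) = 0); weak form: ∫_0^7/2 u'v' dx = ∫_0^7/2 (-3*x^2 - 3) v dx for all v ∈ V.

Multiply both sides by a test function v and integrate from 0 to 7/2:
  ∫_0^7/2 −u''(x) v(x) dx = ∫_0^7/2 f(x) v(x) dx.
Integrate the LHS by parts once:
  ∫_0^7/2 −u'' v dx = −[u'(x) v(x)]_0^7/2 + ∫_0^7/2 u'(x) v'(x) dx.
Thus ∫_0^7/2 u'(x) v'(x) dx = ∫_0^7/2 f(x) v(x) dx + [u'(x) v(x)]_0^7/2.
Choose V so that boundary terms are either known or forced to vanish.
u is Dirichlet: u(0) = u(7/2) = 0. Let V = H^1_0(0, 7/2); then v(0) = v(7/2) = 0, and [u' v]_0^7/2 = 0.
Weak formulation: find u (satisfying any essential BC) such that ∫_0^7/2 u'(x) v'(x) dx = ∫_0^7/2 f v dx for all v ∈ V.
Substituting f(x) = -3*x^2 - 3, the right-hand side is ∫_0^7/2 (-3*x^2 - 3) v dx.


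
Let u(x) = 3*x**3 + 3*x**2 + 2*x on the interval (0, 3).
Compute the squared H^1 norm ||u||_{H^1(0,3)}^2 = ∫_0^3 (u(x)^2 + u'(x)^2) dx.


||u||_{H^1}^2 = 461652/35

The H^1 norm (squared) on an interval (0, L) is
  ||u||_{H^1}^2 = ∫_0^L u(x)^2 dx + ∫_0^L u'(x)^2 dx.
Compute u'(x) = 9*x**2 + 6*x + 2.
Then u(x)^2 = 9*x**6 + 18*x**5 + 21*x**4 + 12*x**3 + 4*x**2 and u'(x)^2 = 81*x**4 + 108*x**3 + 72*x**2 + 24*x + 4.
Integrate each monomial from 0 to 3 using ∫_0^3 c·x^n dx = c·3^(n+1)/(n+1):
  ∫_0^3 u(x)^2 dx = ∫_0^3 (9*x^6 + 18*x^5 + 21*x^4 + 12*x^3 + 4*x^2) dx. Term by term:
    ∫_0^3 9*x^6 dx = 19683/7;  ∫_0^3 18*x^5 dx = 2187;  ∫_0^3 21*x^4 dx = 5103/5;
    ∫_0^3 12*x^3 dx = 243;  ∫_0^3 4*x^2 dx = 36.
  Sum: 19683/7 + 2187 + 5103/5 + 243 + 36 = 220446/35.
  ∫_0^3 u'(x)^2 dx = ∫_0^3 (81*x^4 + 108*x^3 + 72*x^2 + 24*x + 4) dx. Term by term:
    ∫_0^3 81*x^4 dx = 19683/5;  ∫_0^3 108*x^3 dx = 2187;  ∫_0^3 72*x^2 dx = 648;
    ∫_0^3 24*x dx = 108;  ∫_0^3 4 dx = 12.
  Sum: 19683/5 + 2187 + 648 + 108 + 12 = 34458/5.
Adding: ||u||_{H^1}^2 = 220446/35 + 34458/5 = 461652/35.


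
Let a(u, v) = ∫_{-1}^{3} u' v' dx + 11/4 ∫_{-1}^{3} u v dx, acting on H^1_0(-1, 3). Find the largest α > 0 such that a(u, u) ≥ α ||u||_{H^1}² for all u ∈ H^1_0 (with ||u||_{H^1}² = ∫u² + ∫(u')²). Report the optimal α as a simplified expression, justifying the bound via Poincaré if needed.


α = 1

Coercivity of a(·,·) on H^1_0(-1, 3) means a(u, u) ≥ α ||u||_{H^1}² for every u ∈ H^1_0.
The interval has length L = 4, and Poincaré/coercivity depend only on L. Here a(u, u) = ∫(u')² + (11/4)·∫u².
Here c = 11/4 ≥ 1, so a(u,u) = ∫(u')² + c∫u² ≥ ∫(u')² + ∫u² = ||u||_{H^1}², i.e. α = 1 works. No larger α is possible: a(u,u) ≥ α||u||_{H^1}² means (1−α)∫(u')² ≥ (α−c)∫u², and for the modes u_n = sin(nπ(x−x₀)/L) (x₀ the left endpoint) one has ∫u_n²/∫(u_n')² = (L/(nπ))² → 0, so a(u_n,u_n)/||u_n||_{H^1}² → 1. Hence the optimal constant is α = 1.
Therefore α = 1.


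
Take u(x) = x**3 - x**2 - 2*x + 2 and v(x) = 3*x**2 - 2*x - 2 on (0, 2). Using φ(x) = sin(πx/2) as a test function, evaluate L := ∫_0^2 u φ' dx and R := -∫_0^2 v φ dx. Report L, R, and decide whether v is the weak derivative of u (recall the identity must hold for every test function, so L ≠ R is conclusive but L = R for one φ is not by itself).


LHS = -8/π + 96/π^3, RHS = -8/π + 96/π^3. Yes, v = u' weakly.

u(x) = x**3 - x**2 - 2*x + 2, classical derivative u'(x) = 3*x**2 - 2*x - 2.
φ(x) = sin(πx/2), so φ'(x) = π*cos(π*x/2)/2.
Note φ(0) = φ(2) = 0, so the boundary term u·φ vanishes.
LHS = ∫_0^2 u(x) φ'(x) dx = ∫_0^2 (π*x^3*cos(π*x/2)/2 - π*x^2*cos(π*x/2)/2 - π*x*cos(π*x/2) + π*cos(π*x/2)) dx. Term by term:
  ∫_0^2 π*cos(π*x/2) dx = 0;  ∫_0^2 π*x^3*cos(π*x/2)/2 dx = -24/π + 96/π^3;  ∫_0^2 -π*x*cos(π*x/2) dx = 8/π;
  ∫_0^2 -π*x^2*cos(π*x/2)/2 dx = 8/π.
Sum: 0 + -24/π + 96/π^3 + 8/π + 8/π = -8/π + 96/π^3.
So LHS = -8/π + 96/π^3.
∫_0^2 v(x) φ(x) dx = ∫_0^2 (3*x^2*sin(π*x/2) - 2*x*sin(π*x/2) - 2*sin(π*x/2)) dx. Term by term:
  ∫_0^2 -2*sin(π*x/2) dx = -8/π;  ∫_0^2 -2*x*sin(π*x/2) dx = -8/π;  ∫_0^2 3*x^2*sin(π*x/2) dx = -96/π^3 + 24/π.
Sum: -8/π − 8/π + -96/π^3 + 24/π = -96/π^3 + 8/π.
So RHS = -∫_0^2 v(x) φ(x) dx = -8/π + 96/π^3.
LHS = RHS, so the identity holds for this test φ.
Moreover u is smooth here and v(x) = u'(x) = 3*x**2 - 2*x - 2 pointwise, so the identity holds for every test function. Hence v is the weak derivative of u.


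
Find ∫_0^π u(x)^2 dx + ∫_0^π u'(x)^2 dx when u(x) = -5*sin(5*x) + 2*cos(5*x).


||u||_{H^1(0,π)}^2 = 377*π

u'(x) = -10*sin(5*x) - 25*cos(5*x).
Expand u² and (u')² and integrate term by term on (0, π), using: for integers n ≥ 1, ∫_0^π sin²(nx) dx = ∫_0^π cos²(nx) dx = π/2; for n ≠ n', ∫_0^π sin(nx)sin(n'x) dx = ∫_0^π cos(nx)cos(n'x) dx = 0; and by product-to-sum, ∫_0^π sin(nx)cos(n'x) dx = ½∫_0^π [sin((n+n')x) + sin((n−n')x)] dx, which is 0 when n+n' is even and 2n/(n²−n'²) when n+n' is odd (it need not vanish on (0, π)).
  u² squared terms: (-5)²·∫sin(5x)² dx = 25·π/2 = 25*π/2;  (2)²·∫cos(5x)² dx = 4·π/2 = 2*π.
  u² cross terms: 2·(-5)·(2)·∫sin(5x)·cos(5x) dx = -20·(0) = 0.
  So ∫_0^π u² dx = 25*π/2 + 2*π + 0 = 29*π/2.
  (u')² squared terms: (-25)²·∫cos(5x)² dx = 625·π/2 = 625*π/2;  (-10)²·∫sin(5x)² dx = 100·π/2 = 50*π.
  (u')² cross terms: 2·(-25)·(-10)·∫cos(5x)·sin(5x) dx = 500·(0) = 0.
  So ∫_0^π (u')² dx = 625*π/2 + 50*π + 0 = 725*π/2.
||u||_{H^1}^2 = (29*π/2) + (725*π/2) = 377*π.


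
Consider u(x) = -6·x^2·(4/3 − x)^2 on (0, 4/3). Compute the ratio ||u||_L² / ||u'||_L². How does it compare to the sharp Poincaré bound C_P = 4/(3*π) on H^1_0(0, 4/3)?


||u||_L² / ||u'||_L² = 2*sqrt(3)/9 < C_P = 4/(3*π).

u(x) = -6·x^2·(4/3 − x)^2, so u'(x) = 8*x*(-9*x^2 + 18*x - 8)/3.
u(x) = -6·x^2·(4/3 − x)^2 vanishes at x = 0 and x = 4/3, so u ∈ H^1_0(0, 4/3). Differentiate via the product rule and integrate the resulting polynomials term by term.
  ∫_0^4/3 u² dx = ∫_0^4/3 (36*x^8 - 192*x^7 + 384*x^6 - 1024*x^5/3 + 1024*x^4/9) dx. Term by term:
    ∫_0^4/3 36*x^8 dx = 1048576/19683;  ∫_0^4/3 -192*x^7 dx = -524288/2187;  ∫_0^4/3 384*x^6 dx = 2097152/5103;
    ∫_0^4/3 -1024*x^5/3 dx = -2097152/6561;  ∫_0^4/3 1024*x^4/9 dx = 1048576/10935.
  Sum: 1048576/19683 − 524288/2187 + 2097152/5103 − 2097152/6561 + 1048576/10935 = 524288/688905.
  ∫_0^4/3 (u')² dx = ∫_0^4/3 (576*x^6 - 2304*x^5 + 3328*x^4 - 2048*x^3 + 4096*x^2/9) dx. Term by term:
    ∫_0^4/3 576*x^6 dx = 1048576/1701;  ∫_0^4/3 -2304*x^5 dx = -524288/243;  ∫_0^4/3 3328*x^4 dx = 3407872/1215;
    ∫_0^4/3 -2048*x^3 dx = -131072/81;  ∫_0^4/3 4096*x^2/9 dx = 262144/729.
  Sum: 1048576/1701 − 524288/243 + 3407872/1215 − 131072/81 + 262144/729 = 131072/25515.
∫_0^4/3 u² dx = 524288/688905, so ||u||_L² = 512*sqrt(210)/8505.
∫_0^4/3 (u')² dx = 131072/25515, so ||u'||_L² = 256*sqrt(70)/945.
Ratio ||u||_L² / ||u'||_L² = 2*sqrt(3)/9.
Sharp Poincaré constant on H^1_0(0, 4/3) is C_P = L/π = 4/(3*π), achieved by sin(3*π/4·x).
A polynomial bump cannot attain the sharp Poincaré constant (only the first sine eigenfunction does), so the ratio is strictly less than C_P, consistent with ||u||_L² ≤ C_P ||u'||_L².


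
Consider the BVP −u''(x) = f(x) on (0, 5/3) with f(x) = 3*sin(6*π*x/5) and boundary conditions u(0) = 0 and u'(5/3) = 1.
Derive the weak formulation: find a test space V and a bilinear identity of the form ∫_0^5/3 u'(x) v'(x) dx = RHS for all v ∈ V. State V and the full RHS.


V = {v ∈ H^1(0, 5/3) : v(0) = 0} (test functions vanish at x = 0 where u is specified); weak form: ∫_0^5/3 u'v' dx = ∫_0^5/3 (3*sin(6*π*x/5)) v dx + v(5/3) for all v ∈ V.

Multiply both sides by a test function v and integrate from 0 to 5/3:
  ∫_0^5/3 −u''(x) v(x) dx = ∫_0^5/3 f(x) v(x) dx.
Integrate the LHS by parts once:
  ∫_0^5/3 −u'' v dx = −[u'(x) v(x)]_0^5/3 + ∫_0^5/3 u'(x) v'(x) dx.
Thus ∫_0^5/3 u'(x) v'(x) dx = ∫_0^5/3 f(x) v(x) dx + [u'(x) v(x)]_0^5/3.
Choose V so that boundary terms are either known or forced to vanish.
Mixed BC: u(0) = 0 (Dirichlet) and u'(5/3) = 1 (Neumann). Define V = {v ∈ H^1(0, 5/3) : v(0) = 0}. Then [u' v]_0^5/3 = u'(5/3)·v(5/3) − u'(0)·0 = v(5/3).
Weak formulation: find u (satisfying any essential BC) such that ∫_0^5/3 u'(x) v'(x) dx = ∫_0^5/3 f v dx + v(5/3) for all v ∈ V (Dirichlet at 0 absorbed into V; Neumann datum at x = 5/3 contributes the boundary term).
Substituting f(x) = 3*sin(6*π*x/5), the right-hand side is ∫_0^5/3 (3*sin(6*π*x/5)) v dx + v(5/3).


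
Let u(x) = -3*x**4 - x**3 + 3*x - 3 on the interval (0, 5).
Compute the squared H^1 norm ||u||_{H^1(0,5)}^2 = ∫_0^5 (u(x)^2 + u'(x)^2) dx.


||u||_{H^1}^2 = 112205095/28

The H^1 norm (squared) on an interval (0, L) is
  ||u||_{H^1}^2 = ∫_0^L u(x)^2 dx + ∫_0^L u'(x)^2 dx.
Compute u'(x) = -12*x**3 - 3*x**2 + 3.
Then u(x)^2 = 9*x**8 + 6*x**7 + x**6 - 18*x**5 + 12*x**4 + 6*x**3 + 9*x**2 - 18*x + 9 and u'(x)^2 = 144*x**6 + 72*x**5 + 9*x**4 - 72*x**3 - 18*x**2 + 9.
Integrate each monomial from 0 to 5 using ∫_0^5 c·x^n dx = c·5^(n+1)/(n+1):
  ∫_0^5 u(x)^2 dx = ∫_0^5 (9*x^8 + 6*x^7 + x^6 - 18*x^5 + 12*x^4 + 6*x^3 + 9*x^2 - 18*x + 9) dx. Term by term:
    ∫_0^5 9*x^8 dx = 1953125;  ∫_0^5 6*x^7 dx = 1171875/4;  ∫_0^5 x^6 dx = 78125/7;
    ∫_0^5 -18*x^5 dx = -46875;  ∫_0^5 12*x^4 dx = 7500;  ∫_0^5 6*x^3 dx = 1875/2;
    ∫_0^5 9*x^2 dx = 375;  ∫_0^5 -18*x dx = -225;  ∫_0^5 9 dx = 45.
  Sum: 1953125 + 1171875/4 + 78125/7 − 46875 + 7500 + 1875/2 + 375 − 225 + 45 = 62132335/28.
  ∫_0^5 u'(x)^2 dx = ∫_0^5 (144*x^6 + 72*x^5 + 9*x^4 - 72*x^3 - 18*x^2 + 9) dx. Term by term:
    ∫_0^5 144*x^6 dx = 11250000/7;  ∫_0^5 72*x^5 dx = 187500;  ∫_0^5 9*x^4 dx = 5625;
    ∫_0^5 -72*x^3 dx = -11250;  ∫_0^5 -18*x^2 dx = -750;  ∫_0^5 9 dx = 45.
  Sum: 11250000/7 + 187500 + 5625 − 11250 − 750 + 45 = 12518190/7.
Adding: ||u||_{H^1}^2 = 62132335/28 + 12518190/7 = 112205095/28.


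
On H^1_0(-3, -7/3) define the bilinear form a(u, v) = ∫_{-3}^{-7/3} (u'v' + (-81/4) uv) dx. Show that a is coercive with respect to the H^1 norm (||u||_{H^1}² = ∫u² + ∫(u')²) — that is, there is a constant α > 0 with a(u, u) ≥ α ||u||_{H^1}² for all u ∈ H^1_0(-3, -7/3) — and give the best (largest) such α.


α = 9*(-9 + π^2)/(4 + 9*π^2)

Coercivity of a(·,·) on H^1_0(-3, -7/3) means a(u, u) ≥ α ||u||_{H^1}² for every u ∈ H^1_0.
The interval has length L = 2/3, and Poincaré/coercivity depend only on L. Here a(u, u) = ∫(u')² + (-81/4)·∫u².
Here c = -81/4 < 0 with |c| < (π/L)² = 9*π^2/4, so coercivity still holds. The condition a(u,u) ≥ α||u||_{H^1}² reads (1−α)∫(u')² ≥ (α−c)∫u². Any admissible α is ≤ 1 (rapidly oscillating u have ∫u²/∫(u')² → 0), and α = 1 would force 0 ≥ (1−c)∫u², impossible since c < 1; so 1−α > 0. By the sharp Poincaré inequality on H^1_0 of an interval of length L, ∫(u')² ≥ (π/L)²∫u² with equality for the first sine mode sin(π(x−x₀)/L) (x₀ the left endpoint), so the inequality holds for all u iff (1−α)(π/L)² ≥ α − c, i.e. α ≤ ((π/L)² + c)/((π/L)² + 1) = (1 + c(L/π)²)/(1 + (L/π)²). (Direct route, valid since c ≤ 0: Poincaré gives c∫u² ≥ c(L/π)²∫(u')², so a(u,u) ≥ (1 + c(L/π)²)∫(u')², while ||u||_{H^1}² ≤ (1 + (L/π)²)∫(u')²; dividing yields the same α.) With (π/L)² = 9*π^2/4 and c = -81/4, the largest admissible constant is α = ((π/L)² + c)/((π/L)² + 1).
Simplifying, α = 9*(-9 + π^2)/(4 + 9*π^2).


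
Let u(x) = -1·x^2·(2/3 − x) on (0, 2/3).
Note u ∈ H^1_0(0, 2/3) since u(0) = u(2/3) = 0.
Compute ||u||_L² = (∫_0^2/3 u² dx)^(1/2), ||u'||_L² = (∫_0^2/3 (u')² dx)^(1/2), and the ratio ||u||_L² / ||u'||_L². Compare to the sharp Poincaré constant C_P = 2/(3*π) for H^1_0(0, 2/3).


||u||_L² / ||u'||_L² = sqrt(14)/21 < C_P = 2/(3*π).

u(x) = -1·x^2·(2/3 − x), so u'(x) = x*(9*x - 4)/3.
u(x) = -1·x^2·(2/3 − x) vanishes at x = 0 and x = 2/3, so u ∈ H^1_0(0, 2/3). Differentiate via the product rule and integrate the resulting polynomials term by term.
  ∫_0^2/3 u² dx = ∫_0^2/3 (x^6 - 4*x^5/3 + 4*x^4/9) dx. Term by term:
    ∫_0^2/3 x^6 dx = 128/15309;  ∫_0^2/3 -4*x^5/3 dx = -128/6561;  ∫_0^2/3 4*x^4/9 dx = 128/10935.
  Sum: 128/15309 − 128/6561 + 128/10935 = 128/229635.
  ∫_0^2/3 (u')² dx = ∫_0^2/3 (9*x^4 - 8*x^3 + 16*x^2/9) dx. Term by term:
    ∫_0^2/3 9*x^4 dx = 32/135;  ∫_0^2/3 -8*x^3 dx = -32/81;  ∫_0^2/3 16*x^2/9 dx = 128/729.
  Sum: 32/135 − 32/81 + 128/729 = 64/3645.
∫_0^2/3 u² dx = 128/229635, so ||u||_L² = 8*sqrt(70)/2835.
∫_0^2/3 (u')² dx = 64/3645, so ||u'||_L² = 8*sqrt(5)/135.
Ratio ||u||_L² / ||u'||_L² = sqrt(14)/21.
Sharp Poincaré constant on H^1_0(0, 2/3) is C_P = L/π = 2/(3*π), achieved by sin(3*π/2·x).
A polynomial bump cannot attain the sharp Poincaré constant (only the first sine eigenfunction does), so the ratio is strictly less than C_P, consistent with ||u||_L² ≤ C_P ||u'||_L².
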